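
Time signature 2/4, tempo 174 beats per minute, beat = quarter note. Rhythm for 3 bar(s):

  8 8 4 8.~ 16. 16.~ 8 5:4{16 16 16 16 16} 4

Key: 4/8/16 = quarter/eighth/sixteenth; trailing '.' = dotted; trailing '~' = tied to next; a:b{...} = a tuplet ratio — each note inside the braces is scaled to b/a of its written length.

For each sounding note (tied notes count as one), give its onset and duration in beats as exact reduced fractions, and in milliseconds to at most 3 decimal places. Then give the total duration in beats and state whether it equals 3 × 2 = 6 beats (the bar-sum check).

1) 0.0ms=0b +172.414ms=1/2b
2) 172.414ms=1/2b +172.414ms=1/2b
3) 344.828ms=1b +344.828ms=1b
4) 689.655ms=2b +387.931ms=9/8b
5) 1077.586ms=25/8b +301.724ms=7/8b
6) 1379.31ms=4b +68.966ms=1/5b
7) 1448.276ms=21/5b +68.966ms=1/5b
8) 1517.241ms=22/5b +68.966ms=1/5b
9) 1586.207ms=23/5b +68.966ms=1/5b
10) 1655.172ms=24/5b +68.966ms=1/5b
11) 1724.138ms=5b +344.828ms=1b
Σ=6b of 6 (174bpm 2/4) — PASS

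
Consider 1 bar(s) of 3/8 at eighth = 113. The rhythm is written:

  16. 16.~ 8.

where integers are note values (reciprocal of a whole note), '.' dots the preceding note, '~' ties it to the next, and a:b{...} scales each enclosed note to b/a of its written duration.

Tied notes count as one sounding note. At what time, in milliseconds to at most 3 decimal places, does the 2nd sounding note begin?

note 2 onset = 3/4b = 398.23ms

1. 0.0ms @ 0 + 398.23ms (3/4)
2. 398.23ms @ 3/4 + 1194.69ms (9/4)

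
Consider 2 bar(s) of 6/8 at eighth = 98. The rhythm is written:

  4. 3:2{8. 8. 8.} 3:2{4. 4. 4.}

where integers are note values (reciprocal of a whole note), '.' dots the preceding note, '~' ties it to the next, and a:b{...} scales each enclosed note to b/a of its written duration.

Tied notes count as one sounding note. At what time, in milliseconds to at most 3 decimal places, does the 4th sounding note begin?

note 4 onset = 5b = 3061.224ms

1. 0.0ms @ 0 + 1836.735ms (3)
2. 1836.735ms @ 3 + 612.245ms (1)
3. 2448.98ms @ 4 + 612.245ms (1)
4. 3061.224ms @ 5 + 612.245ms (1)
5. 3673.469ms @ 6 + 1224.49ms (2)
6. 4897.959ms @ 8 + 1224.49ms (2)
7. 6122.449ms @ 10 + 1224.49ms (2)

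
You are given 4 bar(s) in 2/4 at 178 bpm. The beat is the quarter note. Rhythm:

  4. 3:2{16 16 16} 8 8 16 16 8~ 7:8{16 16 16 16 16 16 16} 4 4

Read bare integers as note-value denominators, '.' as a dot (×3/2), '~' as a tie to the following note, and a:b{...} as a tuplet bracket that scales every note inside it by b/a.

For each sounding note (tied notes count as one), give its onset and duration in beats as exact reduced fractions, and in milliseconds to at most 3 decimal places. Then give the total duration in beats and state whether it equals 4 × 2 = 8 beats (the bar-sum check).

1) 0.0ms=0b +505.618ms=3/2b
2) 505.618ms=3/2b +56.18ms=1/6b
3) 561.798ms=5/3b +56.18ms=1/6b
4) 617.978ms=11/6b +56.18ms=1/6b
5) 674.157ms=2b +168.539ms=1/2b
6) 842.697ms=5/2b +168.539ms=1/2b
7) 1011.236ms=3b +84.27ms=1/4b
8) 1095.506ms=13/4b +84.27ms=1/4b
9) 1179.775ms=7/2b +264.848ms=11/14b
10) 1444.623ms=30/7b +96.308ms=2/7b
11) 1540.931ms=32/7b +96.308ms=2/7b
12) 1637.239ms=34/7b +96.308ms=2/7b
13) 1733.547ms=36/7b +96.308ms=2/7b
14) 1829.856ms=38/7b +96.308ms=2/7b
15) 1926.164ms=40/7b +96.308ms=2/7b
16) 2022.472ms=6b +337.079ms=1b
17) 2359.551ms=7b +337.079ms=1b
Σ=8b of 8 (178bpm 2/4) — PASS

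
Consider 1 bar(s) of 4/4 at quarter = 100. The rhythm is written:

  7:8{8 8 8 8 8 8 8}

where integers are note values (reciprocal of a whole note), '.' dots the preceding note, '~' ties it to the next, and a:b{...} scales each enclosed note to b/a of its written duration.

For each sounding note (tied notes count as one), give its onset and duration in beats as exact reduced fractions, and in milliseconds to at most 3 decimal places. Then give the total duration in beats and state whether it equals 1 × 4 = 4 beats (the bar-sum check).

1) 0.0ms=0b +342.857ms=4/7b
2) 342.857ms=4/7b +342.857ms=4/7b
3) 685.714ms=8/7b +342.857ms=4/7b
4) 1028.571ms=12/7b +342.857ms=4/7b
5) 1371.429ms=16/7b +342.857ms=4/7b
6) 1714.286ms=20/7b +342.857ms=4/7b
7) 2057.143ms=24/7b +342.857ms=4/7b
Σ=4b of 4 (100bpm 4/4) — PASS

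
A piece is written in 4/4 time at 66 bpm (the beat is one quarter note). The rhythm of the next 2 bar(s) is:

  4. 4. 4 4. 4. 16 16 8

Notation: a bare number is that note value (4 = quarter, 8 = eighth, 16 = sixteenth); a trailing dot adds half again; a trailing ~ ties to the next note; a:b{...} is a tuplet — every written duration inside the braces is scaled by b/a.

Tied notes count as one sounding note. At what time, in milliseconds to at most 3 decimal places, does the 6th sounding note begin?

note 6 onset = 7b = 6363.636ms

1. 0.0ms @ 0 + 1363.636ms (3/2)
2. 1363.636ms @ 3/2 + 1363.636ms (3/2)
3. 2727.273ms @ 3 + 909.091ms (1)
4. 3636.364ms @ 4 + 1363.636ms (3/2)
5. 5000.0ms @ 11/2 + 1363.636ms (3/2)
6. 6363.636ms @ 7 + 227.273ms (1/4)
7. 6590.909ms @ 29/4 + 227.273ms (1/4)
8. 6818.182ms @ 15/2 + 454.545ms (1/2)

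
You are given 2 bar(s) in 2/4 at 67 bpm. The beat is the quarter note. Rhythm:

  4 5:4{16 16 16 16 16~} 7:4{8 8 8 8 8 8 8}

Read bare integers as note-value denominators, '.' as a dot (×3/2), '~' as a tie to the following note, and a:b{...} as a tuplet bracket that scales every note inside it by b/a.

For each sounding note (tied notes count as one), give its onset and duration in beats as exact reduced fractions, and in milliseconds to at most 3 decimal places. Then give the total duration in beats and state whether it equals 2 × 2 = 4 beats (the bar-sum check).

1) 0.0ms=0b +895.522ms=1b
2) 895.522ms=1b +179.104ms=1/5b
3) 1074.627ms=6/5b +179.104ms=1/5b
4) 1253.731ms=7/5b +179.104ms=1/5b
5) 1432.836ms=8/5b +179.104ms=1/5b
6) 1611.94ms=9/5b +434.968ms=17/35b
7) 2046.908ms=16/7b +255.864ms=2/7b
8) 2302.772ms=18/7b +255.864ms=2/7b
9) 2558.635ms=20/7b +255.864ms=2/7b
10) 2814.499ms=22/7b +255.864ms=2/7b
11) 3070.362ms=24/7b +255.864ms=2/7b
12) 3326.226ms=26/7b +255.864ms=2/7b
Σ=4b of 4 (67bpm 2/4) — PASS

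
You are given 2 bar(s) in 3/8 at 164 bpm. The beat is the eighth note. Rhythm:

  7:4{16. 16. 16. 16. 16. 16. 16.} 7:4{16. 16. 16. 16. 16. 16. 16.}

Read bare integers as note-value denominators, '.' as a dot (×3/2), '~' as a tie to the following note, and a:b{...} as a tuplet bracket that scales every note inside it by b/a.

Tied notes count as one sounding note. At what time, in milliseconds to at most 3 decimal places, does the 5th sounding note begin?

note 5 onset = 12/7b = 627.178ms

1. 0.0ms @ 0 + 156.794ms (3/7)
2. 156.794ms @ 3/7 + 156.794ms (3/7)
3. 313.589ms @ 6/7 + 156.794ms (3/7)
4. 470.383ms @ 9/7 + 156.794ms (3/7)
5. 627.178ms @ 12/7 + 156.794ms (3/7)
6. 783.972ms @ 15/7 + 156.794ms (3/7)
7. 940.767ms @ 18/7 + 156.794ms (3/7)
8. 1097.561ms @ 3 + 156.794ms (3/7)
9. 1254.355ms @ 24/7 + 156.794ms (3/7)
10. 1411.15ms @ 27/7 + 156.794ms (3/7)
11. 1567.944ms @ 30/7 + 156.794ms (3/7)
12. 1724.739ms @ 33/7 + 156.794ms (3/7)
13. 1881.533ms @ 36/7 + 156.794ms (3/7)
14. 2038.328ms @ 39/7 + 156.794ms (3/7)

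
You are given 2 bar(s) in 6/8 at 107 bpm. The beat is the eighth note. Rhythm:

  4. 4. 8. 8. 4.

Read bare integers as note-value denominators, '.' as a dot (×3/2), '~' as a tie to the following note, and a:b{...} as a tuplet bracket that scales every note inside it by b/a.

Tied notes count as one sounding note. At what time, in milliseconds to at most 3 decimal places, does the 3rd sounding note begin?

1. 0.0ms @ 0 + 1682.243ms (3)
2. 1682.243ms @ 3 + 1682.243ms (3)
3. 3364.486ms @ 6 + 841.121ms (3/2)
4. 4205.607ms @ 15/2 + 841.121ms (3/2)
5. 5046.729ms @ 9 + 1682.243ms (3)

note 3 onset = 6b = 3364.486ms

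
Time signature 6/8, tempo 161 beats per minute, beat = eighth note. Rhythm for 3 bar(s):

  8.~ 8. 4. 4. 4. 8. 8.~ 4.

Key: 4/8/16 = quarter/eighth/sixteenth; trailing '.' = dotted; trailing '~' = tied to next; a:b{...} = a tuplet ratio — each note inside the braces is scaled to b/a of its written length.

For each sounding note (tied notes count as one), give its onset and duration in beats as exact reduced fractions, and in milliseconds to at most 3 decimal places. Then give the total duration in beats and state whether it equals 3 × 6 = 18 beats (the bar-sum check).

1) 0.0ms=0b +1118.012ms=3b
2) 1118.012ms=3b +1118.012ms=3b
3) 2236.025ms=6b +1118.012ms=3b
4) 3354.037ms=9b +1118.012ms=3b
5) 4472.05ms=12b +559.006ms=3/2b
6) 5031.056ms=27/2b +1677.019ms=9/2b
Σ=18b of 18 (161bpm 6/8) — PASS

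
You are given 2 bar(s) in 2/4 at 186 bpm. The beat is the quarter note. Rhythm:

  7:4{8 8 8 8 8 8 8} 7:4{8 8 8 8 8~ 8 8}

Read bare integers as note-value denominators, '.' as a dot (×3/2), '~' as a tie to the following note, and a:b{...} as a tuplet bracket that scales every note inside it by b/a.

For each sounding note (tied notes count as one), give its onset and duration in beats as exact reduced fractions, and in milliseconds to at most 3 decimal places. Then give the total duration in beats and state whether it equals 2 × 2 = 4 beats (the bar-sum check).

1) 0.0ms=0b +92.166ms=2/7b
2) 92.166ms=2/7b +92.166ms=2/7b
3) 184.332ms=4/7b +92.166ms=2/7b
4) 276.498ms=6/7b +92.166ms=2/7b
5) 368.664ms=8/7b +92.166ms=2/7b
6) 460.829ms=10/7b +92.166ms=2/7b
7) 552.995ms=12/7b +92.166ms=2/7b
8) 645.161ms=2b +92.166ms=2/7b
9) 737.327ms=16/7b +92.166ms=2/7b
10) 829.493ms=18/7b +92.166ms=2/7b
11) 921.659ms=20/7b +92.166ms=2/7b
12) 1013.825ms=22/7b +184.332ms=4/7b
13) 1198.157ms=26/7b +92.166ms=2/7b
Σ=4b of 4 (186bpm 2/4) — PASS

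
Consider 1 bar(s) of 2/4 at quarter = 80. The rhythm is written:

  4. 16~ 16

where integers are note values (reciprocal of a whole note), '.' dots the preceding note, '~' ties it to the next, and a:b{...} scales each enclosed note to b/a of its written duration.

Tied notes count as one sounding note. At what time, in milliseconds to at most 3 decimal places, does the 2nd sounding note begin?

1. 0.0ms @ 0 + 1125.0ms (3/2)
2. 1125.0ms @ 3/2 + 375.0ms (1/2)

note 2 onset = 3/2b = 1125.0ms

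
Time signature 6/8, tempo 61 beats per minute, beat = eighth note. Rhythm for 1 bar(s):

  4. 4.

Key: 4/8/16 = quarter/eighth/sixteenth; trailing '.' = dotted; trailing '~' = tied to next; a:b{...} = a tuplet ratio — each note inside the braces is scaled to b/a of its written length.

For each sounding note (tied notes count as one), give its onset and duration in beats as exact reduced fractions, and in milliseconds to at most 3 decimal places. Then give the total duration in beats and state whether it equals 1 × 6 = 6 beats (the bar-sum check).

1) 0.0ms=0b +2950.82ms=3b
2) 2950.82ms=3b +2950.82ms=3b
Σ=6b of 6 (61bpm 6/8) — PASS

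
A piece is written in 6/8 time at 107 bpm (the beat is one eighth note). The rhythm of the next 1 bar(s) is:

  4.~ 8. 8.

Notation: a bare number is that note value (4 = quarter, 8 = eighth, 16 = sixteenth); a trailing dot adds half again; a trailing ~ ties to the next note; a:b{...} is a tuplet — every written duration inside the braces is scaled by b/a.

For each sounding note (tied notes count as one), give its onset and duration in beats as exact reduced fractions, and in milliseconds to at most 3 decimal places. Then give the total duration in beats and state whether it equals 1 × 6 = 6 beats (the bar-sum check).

1) 0.0ms=0b +2523.364ms=9/2b
2) 2523.364ms=9/2b +841.121ms=3/2b
Σ=6b of 6 (107bpm 6/8) — PASS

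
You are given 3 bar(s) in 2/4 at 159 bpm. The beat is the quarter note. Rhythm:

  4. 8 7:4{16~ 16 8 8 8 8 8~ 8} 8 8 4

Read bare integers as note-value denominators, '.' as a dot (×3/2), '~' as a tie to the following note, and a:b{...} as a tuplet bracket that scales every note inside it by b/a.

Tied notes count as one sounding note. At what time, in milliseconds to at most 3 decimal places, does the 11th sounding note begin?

1. 0.0ms @ 0 + 566.038ms (3/2)
2. 566.038ms @ 3/2 + 188.679ms (1/2)
3. 754.717ms @ 2 + 107.817ms (2/7)
4. 862.534ms @ 16/7 + 107.817ms (2/7)
5. 970.35ms @ 18/7 + 107.817ms (2/7)
6. 1078.167ms @ 20/7 + 107.817ms (2/7)
7. 1185.984ms @ 22/7 + 107.817ms (2/7)
8. 1293.801ms @ 24/7 + 215.633ms (4/7)
9. 1509.434ms @ 4 + 188.679ms (1/2)
10. 1698.113ms @ 9/2 + 188.679ms (1/2)
11. 1886.792ms @ 5 + 377.358ms (1)

note 11 onset = 5b = 1886.792ms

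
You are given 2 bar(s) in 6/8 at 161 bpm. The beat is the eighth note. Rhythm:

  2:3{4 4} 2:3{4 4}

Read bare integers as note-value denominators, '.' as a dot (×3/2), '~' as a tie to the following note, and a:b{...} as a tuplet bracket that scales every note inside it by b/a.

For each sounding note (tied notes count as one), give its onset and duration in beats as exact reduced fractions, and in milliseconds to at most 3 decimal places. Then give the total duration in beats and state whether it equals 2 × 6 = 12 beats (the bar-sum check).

1) 0.0ms=0b +1118.012ms=3b
2) 1118.012ms=3b +1118.012ms=3b
3) 2236.025ms=6b +1118.012ms=3b
4) 3354.037ms=9b +1118.012ms=3b
Σ=12b of 12 (161bpm 6/8) — PASS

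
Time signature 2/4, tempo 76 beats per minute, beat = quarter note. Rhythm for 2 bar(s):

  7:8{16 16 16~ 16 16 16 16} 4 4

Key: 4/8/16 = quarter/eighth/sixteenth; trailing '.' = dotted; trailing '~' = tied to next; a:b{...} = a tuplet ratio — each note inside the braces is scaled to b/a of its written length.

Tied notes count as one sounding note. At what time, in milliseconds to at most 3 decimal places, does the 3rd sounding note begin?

1. 0.0ms @ 0 + 225.564ms (2/7)
2. 225.564ms @ 2/7 + 225.564ms (2/7)
3. 451.128ms @ 4/7 + 451.128ms (4/7)
4. 902.256ms @ 8/7 + 225.564ms (2/7)
5. 1127.82ms @ 10/7 + 225.564ms (2/7)
6. 1353.383ms @ 12/7 + 225.564ms (2/7)
7. 1578.947ms @ 2 + 789.474ms (1)
8. 2368.421ms @ 3 + 789.474ms (1)

note 3 onset = 4/7b = 451.128ms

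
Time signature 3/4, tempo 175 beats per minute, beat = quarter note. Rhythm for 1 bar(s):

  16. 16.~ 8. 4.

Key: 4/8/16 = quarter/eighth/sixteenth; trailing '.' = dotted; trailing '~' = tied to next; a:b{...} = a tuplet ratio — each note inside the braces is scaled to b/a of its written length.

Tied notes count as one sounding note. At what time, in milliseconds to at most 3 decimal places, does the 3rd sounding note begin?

note 3 onset = 3/2b = 514.286ms

1. 0.0ms @ 0 + 128.571ms (3/8)
2. 128.571ms @ 3/8 + 385.714ms (9/8)
3. 514.286ms @ 3/2 + 514.286ms (3/2)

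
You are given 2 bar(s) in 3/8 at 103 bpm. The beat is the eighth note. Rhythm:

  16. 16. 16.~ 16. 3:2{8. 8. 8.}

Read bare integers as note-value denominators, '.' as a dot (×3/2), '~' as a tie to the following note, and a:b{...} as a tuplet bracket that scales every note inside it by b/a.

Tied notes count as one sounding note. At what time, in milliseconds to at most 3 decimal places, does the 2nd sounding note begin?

1. 0.0ms @ 0 + 436.893ms (3/4)
2. 436.893ms @ 3/4 + 436.893ms (3/4)
3. 873.786ms @ 3/2 + 873.786ms (3/2)
4. 1747.573ms @ 3 + 582.524ms (1)
5. 2330.097ms @ 4 + 582.524ms (1)
6. 2912.621ms @ 5 + 582.524ms (1)

note 2 onset = 3/4b = 436.893ms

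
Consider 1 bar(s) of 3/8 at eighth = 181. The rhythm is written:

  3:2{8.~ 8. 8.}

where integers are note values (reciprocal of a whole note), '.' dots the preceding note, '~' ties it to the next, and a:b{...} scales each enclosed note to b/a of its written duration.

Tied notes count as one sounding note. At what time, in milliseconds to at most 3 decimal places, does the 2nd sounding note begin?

1. 0.0ms @ 0 + 662.983ms (2)
2. 662.983ms @ 2 + 331.492ms (1)

note 2 onset = 2b = 662.983ms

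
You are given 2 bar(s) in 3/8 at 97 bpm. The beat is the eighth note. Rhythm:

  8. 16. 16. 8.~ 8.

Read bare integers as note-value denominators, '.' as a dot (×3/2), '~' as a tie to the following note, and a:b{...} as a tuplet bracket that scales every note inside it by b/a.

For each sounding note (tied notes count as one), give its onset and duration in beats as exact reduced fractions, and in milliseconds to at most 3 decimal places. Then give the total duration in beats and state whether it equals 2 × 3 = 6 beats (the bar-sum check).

1) 0.0ms=0b +927.835ms=3/2b
2) 927.835ms=3/2b +463.918ms=3/4b
3) 1391.753ms=9/4b +463.918ms=3/4b
4) 1855.67ms=3b +1855.67ms=3b
Σ=6b of 6 (97bpm 3/8) — PASS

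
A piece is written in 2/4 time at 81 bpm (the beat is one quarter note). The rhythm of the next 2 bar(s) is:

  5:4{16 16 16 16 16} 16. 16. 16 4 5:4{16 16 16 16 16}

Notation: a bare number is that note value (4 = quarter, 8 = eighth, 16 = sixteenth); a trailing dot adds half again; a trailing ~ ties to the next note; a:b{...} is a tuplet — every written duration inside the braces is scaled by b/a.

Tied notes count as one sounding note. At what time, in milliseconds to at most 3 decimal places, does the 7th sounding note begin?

1. 0.0ms @ 0 + 148.148ms (1/5)
2. 148.148ms @ 1/5 + 148.148ms (1/5)
3. 296.296ms @ 2/5 + 148.148ms (1/5)
4. 444.444ms @ 3/5 + 148.148ms (1/5)
5. 592.593ms @ 4/5 + 148.148ms (1/5)
6. 740.741ms @ 1 + 277.778ms (3/8)
7. 1018.519ms @ 11/8 + 277.778ms (3/8)
8. 1296.296ms @ 7/4 + 185.185ms (1/4)
9. 1481.481ms @ 2 + 740.741ms (1)
10. 2222.222ms @ 3 + 148.148ms (1/5)
11. 2370.37ms @ 16/5 + 148.148ms (1/5)
12. 2518.519ms @ 17/5 + 148.148ms (1/5)
13. 2666.667ms @ 18/5 + 148.148ms (1/5)
14. 2814.815ms @ 19/5 + 148.148ms (1/5)

note 7 onset = 11/8b = 1018.519ms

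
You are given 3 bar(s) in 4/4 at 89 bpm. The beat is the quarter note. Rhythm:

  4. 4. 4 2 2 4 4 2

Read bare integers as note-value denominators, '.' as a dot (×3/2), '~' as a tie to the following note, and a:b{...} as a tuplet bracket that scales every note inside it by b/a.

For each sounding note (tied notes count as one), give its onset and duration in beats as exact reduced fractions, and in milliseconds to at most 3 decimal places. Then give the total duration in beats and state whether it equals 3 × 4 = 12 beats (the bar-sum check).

1) 0.0ms=0b +1011.236ms=3/2b
2) 1011.236ms=3/2b +1011.236ms=3/2b
3) 2022.472ms=3b +674.157ms=1b
4) 2696.629ms=4b +1348.315ms=2b
5) 4044.944ms=6b +1348.315ms=2b
6) 5393.258ms=8b +674.157ms=1b
7) 6067.416ms=9b +674.157ms=1b
8) 6741.573ms=10b +1348.315ms=2b
Σ=12b of 12 (89bpm 4/4) — PASS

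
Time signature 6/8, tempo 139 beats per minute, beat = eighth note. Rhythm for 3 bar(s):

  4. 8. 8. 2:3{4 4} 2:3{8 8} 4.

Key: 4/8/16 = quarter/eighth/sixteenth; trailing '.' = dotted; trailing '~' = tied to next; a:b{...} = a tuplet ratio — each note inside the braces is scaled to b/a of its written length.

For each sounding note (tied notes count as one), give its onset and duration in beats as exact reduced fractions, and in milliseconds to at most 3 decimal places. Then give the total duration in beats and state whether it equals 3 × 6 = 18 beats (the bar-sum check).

1) 0.0ms=0b +1294.964ms=3b
2) 1294.964ms=3b +647.482ms=3/2b
3) 1942.446ms=9/2b +647.482ms=3/2b
4) 2589.928ms=6b +1294.964ms=3b
5) 3884.892ms=9b +1294.964ms=3b
6) 5179.856ms=12b +647.482ms=3/2b
7) 5827.338ms=27/2b +647.482ms=3/2b
8) 6474.82ms=15b +1294.964ms=3b
Σ=18b of 18 (139bpm 6/8) — PASS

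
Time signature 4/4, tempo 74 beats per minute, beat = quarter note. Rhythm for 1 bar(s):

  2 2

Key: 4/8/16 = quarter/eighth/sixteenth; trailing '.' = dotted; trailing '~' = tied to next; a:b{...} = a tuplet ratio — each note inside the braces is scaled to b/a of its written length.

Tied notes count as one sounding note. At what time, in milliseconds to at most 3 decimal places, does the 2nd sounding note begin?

1. 0.0ms @ 0 + 1621.622ms (2)
2. 1621.622ms @ 2 + 1621.622ms (2)

note 2 onset = 2b = 1621.622ms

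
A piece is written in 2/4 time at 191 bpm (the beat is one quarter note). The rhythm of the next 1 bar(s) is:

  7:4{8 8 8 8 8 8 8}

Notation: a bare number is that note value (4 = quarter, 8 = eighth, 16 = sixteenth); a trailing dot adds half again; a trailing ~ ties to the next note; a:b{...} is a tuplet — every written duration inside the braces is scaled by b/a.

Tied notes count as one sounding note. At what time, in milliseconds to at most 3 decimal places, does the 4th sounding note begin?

1. 0.0ms @ 0 + 89.753ms (2/7)
2. 89.753ms @ 2/7 + 89.753ms (2/7)
3. 179.506ms @ 4/7 + 89.753ms (2/7)
4. 269.26ms @ 6/7 + 89.753ms (2/7)
5. 359.013ms @ 8/7 + 89.753ms (2/7)
6. 448.766ms @ 10/7 + 89.753ms (2/7)
7. 538.519ms @ 12/7 + 89.753ms (2/7)

note 4 onset = 6/7b = 269.26ms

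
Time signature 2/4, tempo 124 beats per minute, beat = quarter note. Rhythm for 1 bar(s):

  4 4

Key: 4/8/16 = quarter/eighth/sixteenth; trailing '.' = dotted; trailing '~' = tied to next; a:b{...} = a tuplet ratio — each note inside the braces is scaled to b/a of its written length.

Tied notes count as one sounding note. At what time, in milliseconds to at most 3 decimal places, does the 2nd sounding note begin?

1. 0.0ms @ 0 + 483.871ms (1)
2. 483.871ms @ 1 + 483.871ms (1)

note 2 onset = 1b = 483.871ms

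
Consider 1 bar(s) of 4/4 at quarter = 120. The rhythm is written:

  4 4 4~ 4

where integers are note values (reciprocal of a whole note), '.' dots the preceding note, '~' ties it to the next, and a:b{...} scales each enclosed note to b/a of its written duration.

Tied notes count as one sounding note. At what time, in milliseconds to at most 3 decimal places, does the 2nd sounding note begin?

note 2 onset = 1b = 500.0ms

1. 0.0ms @ 0 + 500.0ms (1)
2. 500.0ms @ 1 + 500.0ms (1)
3. 1000.0ms @ 2 + 1000.0ms (2)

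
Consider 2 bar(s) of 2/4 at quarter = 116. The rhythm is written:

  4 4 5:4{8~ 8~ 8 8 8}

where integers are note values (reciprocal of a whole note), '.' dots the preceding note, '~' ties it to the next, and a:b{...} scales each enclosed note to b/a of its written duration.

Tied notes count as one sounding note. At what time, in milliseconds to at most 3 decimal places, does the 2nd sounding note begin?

note 2 onset = 1b = 517.241ms

1. 0.0ms @ 0 + 517.241ms (1)
2. 517.241ms @ 1 + 517.241ms (1)
3. 1034.483ms @ 2 + 620.69ms (6/5)
4. 1655.172ms @ 16/5 + 206.897ms (2/5)
5. 1862.069ms @ 18/5 + 206.897ms (2/5)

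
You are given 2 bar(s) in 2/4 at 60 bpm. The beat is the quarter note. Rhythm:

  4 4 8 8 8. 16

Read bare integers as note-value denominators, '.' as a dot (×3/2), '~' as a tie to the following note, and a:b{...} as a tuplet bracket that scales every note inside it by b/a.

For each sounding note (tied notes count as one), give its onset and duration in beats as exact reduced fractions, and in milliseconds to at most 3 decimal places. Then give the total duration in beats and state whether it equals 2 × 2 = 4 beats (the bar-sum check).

1) 0.0ms=0b +1000.0ms=1b
2) 1000.0ms=1b +1000.0ms=1b
3) 2000.0ms=2b +500.0ms=1/2b
4) 2500.0ms=5/2b +500.0ms=1/2b
5) 3000.0ms=3b +750.0ms=3/4b
6) 3750.0ms=15/4b +250.0ms=1/4b
Σ=4b of 4 (60bpm 2/4) — PASS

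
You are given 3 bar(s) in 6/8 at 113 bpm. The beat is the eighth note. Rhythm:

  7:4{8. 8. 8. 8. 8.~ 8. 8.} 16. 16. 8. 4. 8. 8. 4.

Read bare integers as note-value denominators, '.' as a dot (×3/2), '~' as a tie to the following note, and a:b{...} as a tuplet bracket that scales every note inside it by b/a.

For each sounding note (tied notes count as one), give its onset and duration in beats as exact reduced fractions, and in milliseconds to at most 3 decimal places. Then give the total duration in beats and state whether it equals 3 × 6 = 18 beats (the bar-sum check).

1) 0.0ms=0b +455.12ms=6/7b
2) 455.12ms=6/7b +455.12ms=6/7b
3) 910.24ms=12/7b +455.12ms=6/7b
4) 1365.36ms=18/7b +455.12ms=6/7b
5) 1820.48ms=24/7b +910.24ms=12/7b
6) 2730.721ms=36/7b +455.12ms=6/7b
7) 3185.841ms=6b +398.23ms=3/4b
8) 3584.071ms=27/4b +398.23ms=3/4b
9) 3982.301ms=15/2b +796.46ms=3/2b
10) 4778.761ms=9b +1592.92ms=3b
11) 6371.681ms=12b +796.46ms=3/2b
12) 7168.142ms=27/2b +796.46ms=3/2b
13) 7964.602ms=15b +1592.92ms=3b
Σ=18b of 18 (113bpm 6/8) — PASS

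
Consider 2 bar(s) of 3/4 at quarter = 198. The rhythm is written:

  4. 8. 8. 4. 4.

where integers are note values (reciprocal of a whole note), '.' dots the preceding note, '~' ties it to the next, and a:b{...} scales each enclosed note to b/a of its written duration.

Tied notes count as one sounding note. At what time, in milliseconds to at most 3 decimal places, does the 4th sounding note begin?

note 4 onset = 3b = 909.091ms

1. 0.0ms @ 0 + 454.545ms (3/2)
2. 454.545ms @ 3/2 + 227.273ms (3/4)
3. 681.818ms @ 9/4 + 227.273ms (3/4)
4. 909.091ms @ 3 + 454.545ms (3/2)
5. 1363.636ms @ 9/2 + 454.545ms (3/2)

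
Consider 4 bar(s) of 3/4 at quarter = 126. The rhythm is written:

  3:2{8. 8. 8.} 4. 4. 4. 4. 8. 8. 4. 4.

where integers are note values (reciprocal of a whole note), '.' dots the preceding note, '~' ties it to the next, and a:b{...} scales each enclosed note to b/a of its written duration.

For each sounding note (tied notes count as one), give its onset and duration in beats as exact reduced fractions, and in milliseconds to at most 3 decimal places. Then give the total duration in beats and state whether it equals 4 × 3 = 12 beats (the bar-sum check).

1) 0.0ms=0b +238.095ms=1/2b
2) 238.095ms=1/2b +238.095ms=1/2b
3) 476.19ms=1b +238.095ms=1/2b
4) 714.286ms=3/2b +714.286ms=3/2b
5) 1428.571ms=3b +714.286ms=3/2b
6) 2142.857ms=9/2b +714.286ms=3/2b
7) 2857.143ms=6b +714.286ms=3/2b
8) 3571.429ms=15/2b +357.143ms=3/4b
9) 3928.571ms=33/4b +357.143ms=3/4b
10) 4285.714ms=9b +714.286ms=3/2b
11) 5000.0ms=21/2b +714.286ms=3/2b
Σ=12b of 12 (126bpm 3/4) — PASS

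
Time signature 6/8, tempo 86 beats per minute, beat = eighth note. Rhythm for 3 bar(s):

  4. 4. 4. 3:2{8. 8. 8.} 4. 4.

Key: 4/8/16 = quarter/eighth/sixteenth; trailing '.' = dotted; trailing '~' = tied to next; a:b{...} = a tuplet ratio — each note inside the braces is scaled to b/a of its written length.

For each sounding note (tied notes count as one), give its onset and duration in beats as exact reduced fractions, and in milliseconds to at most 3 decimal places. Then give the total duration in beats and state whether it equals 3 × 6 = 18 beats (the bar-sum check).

1) 0.0ms=0b +2093.023ms=3b
2) 2093.023ms=3b +2093.023ms=3b
3) 4186.047ms=6b +2093.023ms=3b
4) 6279.07ms=9b +697.674ms=1b
5) 6976.744ms=10b +697.674ms=1b
6) 7674.419ms=11b +697.674ms=1b
7) 8372.093ms=12b +2093.023ms=3b
8) 10465.116ms=15b +2093.023ms=3b
Σ=18b of 18 (86bpm 6/8) — PASS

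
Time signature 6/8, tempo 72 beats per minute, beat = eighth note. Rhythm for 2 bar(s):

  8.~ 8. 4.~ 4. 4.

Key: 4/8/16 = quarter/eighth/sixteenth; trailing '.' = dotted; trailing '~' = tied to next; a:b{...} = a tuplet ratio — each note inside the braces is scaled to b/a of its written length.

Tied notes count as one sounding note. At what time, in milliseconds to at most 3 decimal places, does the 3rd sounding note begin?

1. 0.0ms @ 0 + 2500.0ms (3)
2. 2500.0ms @ 3 + 5000.0ms (6)
3. 7500.0ms @ 9 + 2500.0ms (3)

note 3 onset = 9b = 7500.0ms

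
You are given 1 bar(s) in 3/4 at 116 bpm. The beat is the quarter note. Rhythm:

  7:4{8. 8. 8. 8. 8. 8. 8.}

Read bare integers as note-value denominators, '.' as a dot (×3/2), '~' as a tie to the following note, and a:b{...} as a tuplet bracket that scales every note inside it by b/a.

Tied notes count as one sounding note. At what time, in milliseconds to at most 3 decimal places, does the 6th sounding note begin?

1. 0.0ms @ 0 + 221.675ms (3/7)
2. 221.675ms @ 3/7 + 221.675ms (3/7)
3. 443.35ms @ 6/7 + 221.675ms (3/7)
4. 665.025ms @ 9/7 + 221.675ms (3/7)
5. 886.7ms @ 12/7 + 221.675ms (3/7)
6. 1108.374ms @ 15/7 + 221.675ms (3/7)
7. 1330.049ms @ 18/7 + 221.675ms (3/7)

note 6 onset = 15/7b = 1108.374ms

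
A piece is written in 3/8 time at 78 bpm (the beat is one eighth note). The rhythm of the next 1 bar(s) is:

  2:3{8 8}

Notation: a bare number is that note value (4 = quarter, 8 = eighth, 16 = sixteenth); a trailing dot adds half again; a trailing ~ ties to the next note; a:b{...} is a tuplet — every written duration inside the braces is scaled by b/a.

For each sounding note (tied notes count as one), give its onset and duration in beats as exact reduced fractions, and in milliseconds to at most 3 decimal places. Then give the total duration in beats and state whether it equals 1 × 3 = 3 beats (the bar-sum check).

1) 0.0ms=0b +1153.846ms=3/2b
2) 1153.846ms=3/2b +1153.846ms=3/2b
Σ=3b of 3 (78bpm 3/8) — PASS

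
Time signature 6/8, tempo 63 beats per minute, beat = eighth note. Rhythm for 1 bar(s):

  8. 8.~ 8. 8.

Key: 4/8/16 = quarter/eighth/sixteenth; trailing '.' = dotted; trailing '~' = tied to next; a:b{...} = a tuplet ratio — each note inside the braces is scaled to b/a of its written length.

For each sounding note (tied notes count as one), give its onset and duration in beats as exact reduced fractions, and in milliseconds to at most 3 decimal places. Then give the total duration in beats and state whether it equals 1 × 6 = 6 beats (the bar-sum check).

1) 0.0ms=0b +1428.571ms=3/2b
2) 1428.571ms=3/2b +2857.143ms=3b
3) 4285.714ms=9/2b +1428.571ms=3/2b
Σ=6b of 6 (63bpm 6/8) — PASS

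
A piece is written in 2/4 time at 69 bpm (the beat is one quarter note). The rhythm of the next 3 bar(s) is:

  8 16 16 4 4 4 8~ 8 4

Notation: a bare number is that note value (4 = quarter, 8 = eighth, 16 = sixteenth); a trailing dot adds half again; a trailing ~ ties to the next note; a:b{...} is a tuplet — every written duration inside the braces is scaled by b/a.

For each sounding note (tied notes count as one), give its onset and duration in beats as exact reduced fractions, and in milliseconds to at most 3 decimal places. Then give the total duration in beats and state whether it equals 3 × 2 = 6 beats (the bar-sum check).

1) 0.0ms=0b +434.783ms=1/2b
2) 434.783ms=1/2b +217.391ms=1/4b
3) 652.174ms=3/4b +217.391ms=1/4b
4) 869.565ms=1b +869.565ms=1b
5) 1739.13ms=2b +869.565ms=1b
6) 2608.696ms=3b +869.565ms=1b
7) 3478.261ms=4b +869.565ms=1b
8) 4347.826ms=5b +869.565ms=1b
Σ=6b of 6 (69bpm 2/4) — PASS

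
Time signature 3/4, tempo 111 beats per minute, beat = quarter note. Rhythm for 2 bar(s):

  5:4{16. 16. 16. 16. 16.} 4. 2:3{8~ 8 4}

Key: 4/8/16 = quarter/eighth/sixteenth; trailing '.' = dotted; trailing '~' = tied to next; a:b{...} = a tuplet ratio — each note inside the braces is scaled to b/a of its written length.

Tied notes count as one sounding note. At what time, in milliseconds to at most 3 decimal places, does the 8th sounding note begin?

note 8 onset = 9/2b = 2432.432ms

1. 0.0ms @ 0 + 162.162ms (3/10)
2. 162.162ms @ 3/10 + 162.162ms (3/10)
3. 324.324ms @ 3/5 + 162.162ms (3/10)
4. 486.486ms @ 9/10 + 162.162ms (3/10)
5. 648.649ms @ 6/5 + 162.162ms (3/10)
6. 810.811ms @ 3/2 + 810.811ms (3/2)
7. 1621.622ms @ 3 + 810.811ms (3/2)
8. 2432.432ms @ 9/2 + 810.811ms (3/2)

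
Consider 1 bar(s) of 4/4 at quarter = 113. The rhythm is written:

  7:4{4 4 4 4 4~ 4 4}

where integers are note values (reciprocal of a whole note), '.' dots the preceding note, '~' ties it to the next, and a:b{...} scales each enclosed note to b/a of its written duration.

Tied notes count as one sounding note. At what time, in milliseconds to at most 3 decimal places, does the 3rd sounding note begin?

note 3 onset = 8/7b = 606.827ms

1. 0.0ms @ 0 + 303.413ms (4/7)
2. 303.413ms @ 4/7 + 303.413ms (4/7)
3. 606.827ms @ 8/7 + 303.413ms (4/7)
4. 910.24ms @ 12/7 + 303.413ms (4/7)
5. 1213.654ms @ 16/7 + 606.827ms (8/7)
6. 1820.48ms @ 24/7 + 303.413ms (4/7)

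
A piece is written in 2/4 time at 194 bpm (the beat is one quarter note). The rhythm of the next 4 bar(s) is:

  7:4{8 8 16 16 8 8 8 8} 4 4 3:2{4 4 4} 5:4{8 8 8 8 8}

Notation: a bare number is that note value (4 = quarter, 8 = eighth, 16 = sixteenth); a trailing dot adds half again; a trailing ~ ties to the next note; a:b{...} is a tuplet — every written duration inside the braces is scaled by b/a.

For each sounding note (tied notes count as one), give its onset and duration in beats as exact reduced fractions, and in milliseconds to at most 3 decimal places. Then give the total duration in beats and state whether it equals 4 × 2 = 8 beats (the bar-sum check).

1) 0.0ms=0b +88.365ms=2/7b
2) 88.365ms=2/7b +88.365ms=2/7b
3) 176.73ms=4/7b +44.183ms=1/7b
4) 220.913ms=5/7b +44.183ms=1/7b
5) 265.096ms=6/7b +88.365ms=2/7b
6) 353.461ms=8/7b +88.365ms=2/7b
7) 441.826ms=10/7b +88.365ms=2/7b
8) 530.191ms=12/7b +88.365ms=2/7b
9) 618.557ms=2b +309.278ms=1b
10) 927.835ms=3b +309.278ms=1b
11) 1237.113ms=4b +206.186ms=2/3b
12) 1443.299ms=14/3b +206.186ms=2/3b
13) 1649.485ms=16/3b +206.186ms=2/3b
14) 1855.67ms=6b +123.711ms=2/5b
15) 1979.381ms=32/5b +123.711ms=2/5b
16) 2103.093ms=34/5b +123.711ms=2/5b
17) 2226.804ms=36/5b +123.711ms=2/5b
18) 2350.515ms=38/5b +123.711ms=2/5b
Σ=8b of 8 (194bpm 2/4) — PASS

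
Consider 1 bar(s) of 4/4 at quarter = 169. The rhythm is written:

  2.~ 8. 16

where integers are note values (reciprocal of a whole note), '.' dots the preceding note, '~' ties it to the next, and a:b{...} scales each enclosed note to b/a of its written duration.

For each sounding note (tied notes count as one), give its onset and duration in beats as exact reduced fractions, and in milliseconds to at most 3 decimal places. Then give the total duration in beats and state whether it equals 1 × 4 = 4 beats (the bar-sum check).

1) 0.0ms=0b +1331.361ms=15/4b
2) 1331.361ms=15/4b +88.757ms=1/4b
Σ=4b of 4 (169bpm 4/4) — PASS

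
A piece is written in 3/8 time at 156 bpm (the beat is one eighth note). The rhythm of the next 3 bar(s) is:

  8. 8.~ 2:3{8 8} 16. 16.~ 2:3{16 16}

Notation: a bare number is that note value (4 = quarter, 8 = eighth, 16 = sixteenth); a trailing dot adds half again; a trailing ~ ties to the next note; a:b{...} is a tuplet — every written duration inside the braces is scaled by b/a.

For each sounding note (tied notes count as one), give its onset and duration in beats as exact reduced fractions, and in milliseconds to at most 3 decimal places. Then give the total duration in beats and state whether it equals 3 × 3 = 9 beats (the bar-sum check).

1) 0.0ms=0b +576.923ms=3/2b
2) 576.923ms=3/2b +1153.846ms=3b
3) 1730.769ms=9/2b +576.923ms=3/2b
4) 2307.692ms=6b +288.462ms=3/4b
5) 2596.154ms=27/4b +576.923ms=3/2b
6) 3173.077ms=33/4b +288.462ms=3/4b
Σ=9b of 9 (156bpm 3/8) — PASS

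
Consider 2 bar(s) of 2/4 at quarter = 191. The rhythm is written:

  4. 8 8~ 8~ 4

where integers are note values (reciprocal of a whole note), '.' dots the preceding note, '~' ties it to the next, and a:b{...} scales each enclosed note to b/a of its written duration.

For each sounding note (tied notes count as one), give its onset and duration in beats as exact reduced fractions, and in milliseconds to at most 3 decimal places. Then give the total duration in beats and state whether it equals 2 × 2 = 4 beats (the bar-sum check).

1) 0.0ms=0b +471.204ms=3/2b
2) 471.204ms=3/2b +157.068ms=1/2b
3) 628.272ms=2b +628.272ms=2b
Σ=4b of 4 (191bpm 2/4) — PASS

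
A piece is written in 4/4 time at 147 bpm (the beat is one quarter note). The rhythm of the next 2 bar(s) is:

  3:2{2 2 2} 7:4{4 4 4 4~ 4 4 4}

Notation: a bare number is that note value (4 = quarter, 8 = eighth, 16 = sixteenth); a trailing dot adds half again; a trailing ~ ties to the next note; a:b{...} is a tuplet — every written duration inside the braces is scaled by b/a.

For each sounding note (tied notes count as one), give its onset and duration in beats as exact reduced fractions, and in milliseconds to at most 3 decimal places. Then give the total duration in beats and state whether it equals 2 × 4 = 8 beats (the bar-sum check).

1) 0.0ms=0b +544.218ms=4/3b
2) 544.218ms=4/3b +544.218ms=4/3b
3) 1088.435ms=8/3b +544.218ms=4/3b
4) 1632.653ms=4b +233.236ms=4/7b
5) 1865.889ms=32/7b +233.236ms=4/7b
6) 2099.125ms=36/7b +233.236ms=4/7b
7) 2332.362ms=40/7b +466.472ms=8/7b
8) 2798.834ms=48/7b +233.236ms=4/7b
9) 3032.07ms=52/7b +233.236ms=4/7b
Σ=8b of 8 (147bpm 4/4) — PASS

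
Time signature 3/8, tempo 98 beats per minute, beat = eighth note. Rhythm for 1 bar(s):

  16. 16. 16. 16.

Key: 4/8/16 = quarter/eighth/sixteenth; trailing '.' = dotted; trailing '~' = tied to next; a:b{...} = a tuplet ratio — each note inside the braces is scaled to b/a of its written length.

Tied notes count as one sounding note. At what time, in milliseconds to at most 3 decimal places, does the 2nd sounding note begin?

1. 0.0ms @ 0 + 459.184ms (3/4)
2. 459.184ms @ 3/4 + 459.184ms (3/4)
3. 918.367ms @ 3/2 + 459.184ms (3/4)
4. 1377.551ms @ 9/4 + 459.184ms (3/4)

note 2 onset = 3/4b = 459.184ms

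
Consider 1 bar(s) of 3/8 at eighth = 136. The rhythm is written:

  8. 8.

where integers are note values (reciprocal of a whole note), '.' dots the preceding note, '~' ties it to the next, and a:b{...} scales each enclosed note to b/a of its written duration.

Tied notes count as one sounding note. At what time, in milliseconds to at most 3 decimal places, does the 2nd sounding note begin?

1. 0.0ms @ 0 + 661.765ms (3/2)
2. 661.765ms @ 3/2 + 661.765ms (3/2)

note 2 onset = 3/2b = 661.765ms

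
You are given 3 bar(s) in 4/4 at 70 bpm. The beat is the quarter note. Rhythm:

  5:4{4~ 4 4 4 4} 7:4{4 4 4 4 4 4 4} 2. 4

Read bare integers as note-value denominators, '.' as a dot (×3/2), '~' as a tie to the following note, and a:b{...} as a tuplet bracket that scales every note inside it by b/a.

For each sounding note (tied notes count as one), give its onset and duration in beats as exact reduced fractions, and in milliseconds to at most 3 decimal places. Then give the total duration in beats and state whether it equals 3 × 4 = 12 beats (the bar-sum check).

1) 0.0ms=0b +1371.429ms=8/5b
2) 1371.429ms=8/5b +685.714ms=4/5b
3) 2057.143ms=12/5b +685.714ms=4/5b
4) 2742.857ms=16/5b +685.714ms=4/5b
5) 3428.571ms=4b +489.796ms=4/7b
6) 3918.367ms=32/7b +489.796ms=4/7b
7) 4408.163ms=36/7b +489.796ms=4/7b
8) 4897.959ms=40/7b +489.796ms=4/7b
9) 5387.755ms=44/7b +489.796ms=4/7b
10) 5877.551ms=48/7b +489.796ms=4/7b
11) 6367.347ms=52/7b +489.796ms=4/7b
12) 6857.143ms=8b +2571.429ms=3b
13) 9428.571ms=11b +857.143ms=1b
Σ=12b of 12 (70bpm 4/4) — PASS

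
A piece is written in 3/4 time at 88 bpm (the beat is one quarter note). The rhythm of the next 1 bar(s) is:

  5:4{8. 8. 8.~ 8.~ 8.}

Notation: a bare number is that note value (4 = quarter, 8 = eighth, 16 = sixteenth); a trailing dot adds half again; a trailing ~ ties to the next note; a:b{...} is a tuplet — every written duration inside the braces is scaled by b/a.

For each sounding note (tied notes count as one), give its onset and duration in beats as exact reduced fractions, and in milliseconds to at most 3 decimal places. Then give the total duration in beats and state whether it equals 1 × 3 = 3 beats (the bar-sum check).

1) 0.0ms=0b +409.091ms=3/5b
2) 409.091ms=3/5b +409.091ms=3/5b
3) 818.182ms=6/5b +1227.273ms=9/5b
Σ=3b of 3 (88bpm 3/4) — PASS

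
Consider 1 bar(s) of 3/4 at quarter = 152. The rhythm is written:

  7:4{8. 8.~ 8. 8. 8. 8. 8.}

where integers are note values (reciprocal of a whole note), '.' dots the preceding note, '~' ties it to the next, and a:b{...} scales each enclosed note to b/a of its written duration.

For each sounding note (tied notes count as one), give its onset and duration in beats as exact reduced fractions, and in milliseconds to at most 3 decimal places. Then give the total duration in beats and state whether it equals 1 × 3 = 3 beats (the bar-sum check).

1) 0.0ms=0b +169.173ms=3/7b
2) 169.173ms=3/7b +338.346ms=6/7b
3) 507.519ms=9/7b +169.173ms=3/7b
4) 676.692ms=12/7b +169.173ms=3/7b
5) 845.865ms=15/7b +169.173ms=3/7b
6) 1015.038ms=18/7b +169.173ms=3/7b
Σ=3b of 3 (152bpm 3/4) — PASS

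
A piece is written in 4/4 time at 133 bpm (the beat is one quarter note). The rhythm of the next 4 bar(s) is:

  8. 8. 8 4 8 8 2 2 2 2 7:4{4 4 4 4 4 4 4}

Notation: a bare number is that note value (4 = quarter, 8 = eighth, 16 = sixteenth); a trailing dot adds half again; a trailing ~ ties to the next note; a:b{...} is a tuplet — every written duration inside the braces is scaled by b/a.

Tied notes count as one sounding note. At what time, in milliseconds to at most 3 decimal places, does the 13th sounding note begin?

1. 0.0ms @ 0 + 338.346ms (3/4)
2. 338.346ms @ 3/4 + 338.346ms (3/4)
3. 676.692ms @ 3/2 + 225.564ms (1/2)
4. 902.256ms @ 2 + 451.128ms (1)
5. 1353.383ms @ 3 + 225.564ms (1/2)
6. 1578.947ms @ 7/2 + 225.564ms (1/2)
7. 1804.511ms @ 4 + 902.256ms (2)
8. 2706.767ms @ 6 + 902.256ms (2)
9. 3609.023ms @ 8 + 902.256ms (2)
10. 4511.278ms @ 10 + 902.256ms (2)
11. 5413.534ms @ 12 + 257.787ms (4/7)
12. 5671.321ms @ 88/7 + 257.787ms (4/7)
13. 5929.108ms @ 92/7 + 257.787ms (4/7)
14. 6186.896ms @ 96/7 + 257.787ms (4/7)
15. 6444.683ms @ 100/7 + 257.787ms (4/7)
16. 6702.47ms @ 104/7 + 257.787ms (4/7)
17. 6960.258ms @ 108/7 + 257.787ms (4/7)

note 13 onset = 92/7b = 5929.108ms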